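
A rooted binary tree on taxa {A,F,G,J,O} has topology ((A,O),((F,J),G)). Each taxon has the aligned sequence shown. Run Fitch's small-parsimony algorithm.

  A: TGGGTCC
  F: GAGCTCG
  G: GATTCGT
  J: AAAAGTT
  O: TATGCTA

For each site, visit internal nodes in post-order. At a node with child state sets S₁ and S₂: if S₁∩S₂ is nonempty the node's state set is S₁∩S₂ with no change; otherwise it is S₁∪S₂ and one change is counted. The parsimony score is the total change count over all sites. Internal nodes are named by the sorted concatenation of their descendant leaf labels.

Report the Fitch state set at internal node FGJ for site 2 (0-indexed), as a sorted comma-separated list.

AO@0: {T} ∩ {T} = {T} (intersection, +0)
FJ@0: {G} ∪ {A} = {A,G} (union, +1)
FGJ@0: {A,G} ∩ {G} = {G} (intersection, +0)
AFGJO@0: {T} ∪ {G} = {G,T} (union, +1)
AO@1: {G} ∪ {A} = {A,G} (union, +1)
FJ@1: {A} ∩ {A} = {A} (intersection, +0)
FGJ@1: {A} ∩ {A} = {A} (intersection, +0)
AFGJO@1: {A,G} ∩ {A} = {A} (intersection, +0)
AO@2: {G} ∪ {T} = {G,T} (union, +1)
FJ@2: {G} ∪ {A} = {A,G} (union, +1)
FGJ@2: {A,G} ∪ {T} = {A,G,T} (union, +1)
AFGJO@2: {G,T} ∩ {A,G,T} = {G,T} (intersection, +0)
AO@3: {G} ∩ {G} = {G} (intersection, +0)
FJ@3: {C} ∪ {A} = {A,C} (union, +1)
FGJ@3: {A,C} ∪ {T} = {A,C,T} (union, +1)
AFGJO@3: {G} ∪ {A,C,T} = {A,C,G,T} (union, +1)
AO@4: {T} ∪ {C} = {C,T} (union, +1)
FJ@4: {T} ∪ {G} = {G,T} (union, +1)
FGJ@4: {G,T} ∪ {C} = {C,G,T} (union, +1)
AFGJO@4: {C,T} ∩ {C,G,T} = {C,T} (intersection, +0)
AO@5: {C} ∪ {T} = {C,T} (union, +1)
FJ@5: {C} ∪ {T} = {C,T} (union, +1)
FGJ@5: {C,T} ∪ {G} = {C,G,T} (union, +1)
AFGJO@5: {C,T} ∩ {C,G,T} = {C,T} (intersection, +0)
AO@6: {C} ∪ {A} = {A,C} (union, +1)
FJ@6: {G} ∪ {T} = {G,T} (union, +1)
FGJ@6: {G,T} ∩ {T} = {T} (intersection, +0)
AFGJO@6: {A,C} ∪ {T} = {A,C,T} (union, +1)
per-site changes: [2, 1, 3, 3, 3, 3, 3]; total = 18

A,G,T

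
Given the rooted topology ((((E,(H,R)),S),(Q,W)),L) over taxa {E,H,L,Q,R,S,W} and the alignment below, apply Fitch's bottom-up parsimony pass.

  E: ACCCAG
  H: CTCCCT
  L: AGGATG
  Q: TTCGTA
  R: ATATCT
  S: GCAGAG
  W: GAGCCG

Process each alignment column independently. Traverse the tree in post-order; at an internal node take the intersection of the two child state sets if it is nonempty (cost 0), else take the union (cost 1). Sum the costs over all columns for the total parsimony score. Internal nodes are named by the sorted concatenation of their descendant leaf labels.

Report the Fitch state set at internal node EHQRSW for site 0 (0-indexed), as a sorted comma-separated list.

G

[col 0] HR: children H:{C}, R:{A} ∪→ {A,C}; cost 1
[col 0] EHR: children E:{A}, HR:{A,C} ∩→ {A}; cost 0
[col 0] EHRS: children EHR:{A}, S:{G} ∪→ {A,G}; cost 1
[col 0] QW: children Q:{T}, W:{G} ∪→ {G,T}; cost 1
[col 0] EHQRSW: children EHRS:{A,G}, QW:{G,T} ∩→ {G}; cost 0
[col 0] EHLQRSW: children EHQRSW:{G}, L:{A} ∪→ {A,G}; cost 1
[col 1] HR: children H:{T}, R:{T} ∩→ {T}; cost 0
[col 1] EHR: children E:{C}, HR:{T} ∪→ {C,T}; cost 1
[col 1] EHRS: children EHR:{C,T}, S:{C} ∩→ {C}; cost 0
[col 1] QW: children Q:{T}, W:{A} ∪→ {A,T}; cost 1
[col 1] EHQRSW: children EHRS:{C}, QW:{A,T} ∪→ {A,C,T}; cost 1
[col 1] EHLQRSW: children EHQRSW:{A,C,T}, L:{G} ∪→ {A,C,G,T}; cost 1
[col 2] HR: children H:{C}, R:{A} ∪→ {A,C}; cost 1
[col 2] EHR: children E:{C}, HR:{A,C} ∩→ {C}; cost 0
[col 2] EHRS: children EHR:{C}, S:{A} ∪→ {A,C}; cost 1
[col 2] QW: children Q:{C}, W:{G} ∪→ {C,G}; cost 1
[col 2] EHQRSW: children EHRS:{A,C}, QW:{C,G} ∩→ {C}; cost 0
[col 2] EHLQRSW: children EHQRSW:{C}, L:{G} ∪→ {C,G}; cost 1
[col 3] HR: children H:{C}, R:{T} ∪→ {C,T}; cost 1
[col 3] EHR: children E:{C}, HR:{C,T} ∩→ {C}; cost 0
[col 3] EHRS: children EHR:{C}, S:{G} ∪→ {C,G}; cost 1
[col 3] QW: children Q:{G}, W:{C} ∪→ {C,G}; cost 1
[col 3] EHQRSW: children EHRS:{C,G}, QW:{C,G} ∩→ {C,G}; cost 0
[col 3] EHLQRSW: children EHQRSW:{C,G}, L:{A} ∪→ {A,C,G}; cost 1
[col 4] HR: children H:{C}, R:{C} ∩→ {C}; cost 0
[col 4] EHR: children E:{A}, HR:{C} ∪→ {A,C}; cost 1
[col 4] EHRS: children EHR:{A,C}, S:{A} ∩→ {A}; cost 0
[col 4] QW: children Q:{T}, W:{C} ∪→ {C,T}; cost 1
[col 4] EHQRSW: children EHRS:{A}, QW:{C,T} ∪→ {A,C,T}; cost 1
[col 4] EHLQRSW: children EHQRSW:{A,C,T}, L:{T} ∩→ {T}; cost 0
[col 5] HR: children H:{T}, R:{T} ∩→ {T}; cost 0
[col 5] EHR: children E:{G}, HR:{T} ∪→ {G,T}; cost 1
[col 5] EHRS: children EHR:{G,T}, S:{G} ∩→ {G}; cost 0
[col 5] QW: children Q:{A}, W:{G} ∪→ {A,G}; cost 1
[col 5] EHQRSW: children EHRS:{G}, QW:{A,G} ∩→ {G}; cost 0
[col 5] EHLQRSW: children EHQRSW:{G}, L:{G} ∩→ {G}; cost 0
per-site changes: [4, 4, 4, 4, 3, 2]; total = 21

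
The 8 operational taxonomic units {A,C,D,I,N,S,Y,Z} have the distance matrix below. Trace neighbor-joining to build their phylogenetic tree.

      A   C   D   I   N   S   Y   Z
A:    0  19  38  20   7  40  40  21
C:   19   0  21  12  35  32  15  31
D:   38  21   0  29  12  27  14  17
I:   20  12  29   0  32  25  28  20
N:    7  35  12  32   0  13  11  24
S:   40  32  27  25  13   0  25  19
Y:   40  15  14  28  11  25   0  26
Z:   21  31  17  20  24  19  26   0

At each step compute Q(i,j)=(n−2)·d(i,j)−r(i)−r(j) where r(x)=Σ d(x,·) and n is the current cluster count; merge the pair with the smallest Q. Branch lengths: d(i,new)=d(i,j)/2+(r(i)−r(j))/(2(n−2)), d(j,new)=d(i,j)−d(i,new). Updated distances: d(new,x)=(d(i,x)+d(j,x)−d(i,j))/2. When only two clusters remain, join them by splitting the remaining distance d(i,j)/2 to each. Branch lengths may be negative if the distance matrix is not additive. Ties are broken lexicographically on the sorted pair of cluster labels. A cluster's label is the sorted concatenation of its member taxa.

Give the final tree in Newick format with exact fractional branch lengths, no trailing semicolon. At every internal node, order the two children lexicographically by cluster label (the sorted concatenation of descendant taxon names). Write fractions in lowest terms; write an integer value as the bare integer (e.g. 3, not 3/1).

iteration 1: select A,N (d=7, Q=-277); attach at lengths (31/4, -3/4); label the merged cluster AN
  updated: d(AN,C)=47/2, d(AN,D)=43/2, d(AN,I)=45/2, d(AN,S)=23, d(AN,Y)=22, d(AN,Z)=19
iteration 2: select C,I (d=12, Q=-211); attach at lengths (29/5, 31/5); label the merged cluster CI
  updated: d(AN,CI)=17, d(CI,D)=19, d(CI,S)=45/2, d(CI,Y)=31/2, d(CI,Z)=39/2
iteration 3: select D,Y (d=14, Q=-145); attach at lengths (13/2, 15/2); label the merged cluster DY
  updated: d(AN,DY)=59/4, d(CI,DY)=41/4, d(DY,S)=19, d(DY,Z)=29/2
iteration 4: select S,Z (d=19, Q=-197/2); attach at lengths (137/12, 91/12); label the merged cluster SZ
  updated: d(AN,SZ)=23/2, d(CI,SZ)=23/2, d(DY,SZ)=29/4
iteration 5: select AN,SZ (d=23/2, Q=-101/2); attach at lengths (9, 5/2); label the merged cluster ANSZ
  updated: d(ANSZ,CI)=17/2, d(ANSZ,DY)=21/4
iteration 6: select ANSZ,CI (d=17/2, Q=-24); attach at lengths (7/4, 27/4); label the merged cluster ACINSZ
  updated: d(ACINSZ,DY)=7/2
iteration 7: select ACINSZ,DY (d=7/2); attach at lengths (7/4, 7/4); label the merged cluster ACDINSYZ
final tree: ((((A:31/4,N:-3/4):9,(S:137/12,Z:91/12):5/2):7/4,(C:29/5,I:31/5):27/4):7/4,(D:13/2,Y:15/2):7/4)
total length: 151/2

((((A:31/4,N:-3/4):9,(S:137/12,Z:91/12):5/2):7/4,(C:29/5,I:31/5):27/4):7/4,(D:13/2,Y:15/2):7/4)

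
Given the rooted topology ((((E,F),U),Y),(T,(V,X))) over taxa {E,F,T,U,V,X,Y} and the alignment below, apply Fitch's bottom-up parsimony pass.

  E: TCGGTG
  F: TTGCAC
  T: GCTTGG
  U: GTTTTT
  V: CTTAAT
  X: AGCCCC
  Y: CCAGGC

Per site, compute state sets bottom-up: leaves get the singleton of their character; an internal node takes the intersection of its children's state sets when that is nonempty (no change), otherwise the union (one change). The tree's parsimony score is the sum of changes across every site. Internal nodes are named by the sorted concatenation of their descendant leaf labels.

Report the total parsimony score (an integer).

24

[col 0] EF: children E:{T}, F:{T} ∩→ {T}; cost 0
[col 0] EFU: children EF:{T}, U:{G} ∪→ {G,T}; cost 1
[col 0] EFUY: children EFU:{G,T}, Y:{C} ∪→ {C,G,T}; cost 1
[col 0] VX: children V:{C}, X:{A} ∪→ {A,C}; cost 1
[col 0] TVX: children T:{G}, VX:{A,C} ∪→ {A,C,G}; cost 1
[col 0] EFTUVXY: children EFUY:{C,G,T}, TVX:{A,C,G} ∩→ {C,G}; cost 0
[col 1] EF: children E:{C}, F:{T} ∪→ {C,T}; cost 1
[col 1] EFU: children EF:{C,T}, U:{T} ∩→ {T}; cost 0
[col 1] EFUY: children EFU:{T}, Y:{C} ∪→ {C,T}; cost 1
[col 1] VX: children V:{T}, X:{G} ∪→ {G,T}; cost 1
[col 1] TVX: children T:{C}, VX:{G,T} ∪→ {C,G,T}; cost 1
[col 1] EFTUVXY: children EFUY:{C,T}, TVX:{C,G,T} ∩→ {C,T}; cost 0
[col 2] EF: children E:{G}, F:{G} ∩→ {G}; cost 0
[col 2] EFU: children EF:{G}, U:{T} ∪→ {G,T}; cost 1
[col 2] EFUY: children EFU:{G,T}, Y:{A} ∪→ {A,G,T}; cost 1
[col 2] VX: children V:{T}, X:{C} ∪→ {C,T}; cost 1
[col 2] TVX: children T:{T}, VX:{C,T} ∩→ {T}; cost 0
[col 2] EFTUVXY: children EFUY:{A,G,T}, TVX:{T} ∩→ {T}; cost 0
[col 3] EF: children E:{G}, F:{C} ∪→ {C,G}; cost 1
[col 3] EFU: children EF:{C,G}, U:{T} ∪→ {C,G,T}; cost 1
[col 3] EFUY: children EFU:{C,G,T}, Y:{G} ∩→ {G}; cost 0
[col 3] VX: children V:{A}, X:{C} ∪→ {A,C}; cost 1
[col 3] TVX: children T:{T}, VX:{A,C} ∪→ {A,C,T}; cost 1
[col 3] EFTUVXY: children EFUY:{G}, TVX:{A,C,T} ∪→ {A,C,G,T}; cost 1
[col 4] EF: children E:{T}, F:{A} ∪→ {A,T}; cost 1
[col 4] EFU: children EF:{A,T}, U:{T} ∩→ {T}; cost 0
[col 4] EFUY: children EFU:{T}, Y:{G} ∪→ {G,T}; cost 1
[col 4] VX: children V:{A}, X:{C} ∪→ {A,C}; cost 1
[col 4] TVX: children T:{G}, VX:{A,C} ∪→ {A,C,G}; cost 1
[col 4] EFTUVXY: children EFUY:{G,T}, TVX:{A,C,G} ∩→ {G}; cost 0
[col 5] EF: children E:{G}, F:{C} ∪→ {C,G}; cost 1
[col 5] EFU: children EF:{C,G}, U:{T} ∪→ {C,G,T}; cost 1
[col 5] EFUY: children EFU:{C,G,T}, Y:{C} ∩→ {C}; cost 0
[col 5] VX: children V:{T}, X:{C} ∪→ {C,T}; cost 1
[col 5] TVX: children T:{G}, VX:{C,T} ∪→ {C,G,T}; cost 1
[col 5] EFTUVXY: children EFUY:{C}, TVX:{C,G,T} ∩→ {C}; cost 0
per-site changes: [4, 4, 3, 5, 4, 4]; total = 24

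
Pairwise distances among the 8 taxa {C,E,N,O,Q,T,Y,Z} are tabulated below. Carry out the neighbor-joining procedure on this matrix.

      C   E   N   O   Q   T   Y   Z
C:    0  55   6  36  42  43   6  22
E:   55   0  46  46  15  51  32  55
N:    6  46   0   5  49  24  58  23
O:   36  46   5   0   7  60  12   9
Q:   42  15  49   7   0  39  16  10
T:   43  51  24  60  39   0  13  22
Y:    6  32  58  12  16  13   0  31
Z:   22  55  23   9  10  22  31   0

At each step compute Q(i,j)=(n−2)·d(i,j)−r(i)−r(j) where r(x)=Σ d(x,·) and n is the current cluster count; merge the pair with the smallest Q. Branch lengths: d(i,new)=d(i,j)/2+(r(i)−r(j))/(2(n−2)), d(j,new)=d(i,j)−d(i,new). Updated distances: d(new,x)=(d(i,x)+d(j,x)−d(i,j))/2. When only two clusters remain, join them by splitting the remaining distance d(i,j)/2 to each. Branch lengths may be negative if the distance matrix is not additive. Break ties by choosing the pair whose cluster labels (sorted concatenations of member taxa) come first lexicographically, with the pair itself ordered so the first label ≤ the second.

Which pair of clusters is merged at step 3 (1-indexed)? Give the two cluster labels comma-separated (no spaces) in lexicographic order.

step 1: merge (E,Q) at d=15, Q=-388; branch lengths E→53/3, Q→-8/3; new cluster EQ
  updated: d(C,EQ)=41, d(EQ,N)=40, d(EQ,O)=19, d(EQ,T)=75/2, d(EQ,Y)=33/2, d(EQ,Z)=25
step 2: merge (C,N) at d=6, Q=-280; branch lengths C→14/5, N→16/5; new cluster CN
  updated: d(CN,EQ)=75/2, d(CN,O)=35/2, d(CN,T)=61/2, d(CN,Y)=29, d(CN,Z)=39/2
step 3: merge (T,Y) at d=13, Q=-425/2; branch lengths T→227/16, Y→-19/16; new cluster TY
  updated: d(CN,TY)=93/4, d(EQ,TY)=41/2, d(O,TY)=59/2, d(TY,Z)=20
step 4: merge (EQ,TY) at d=41/2, Q=-535/4; branch lengths EQ→281/24, TY→211/24; new cluster EQTY
  updated: d(CN,EQTY)=161/8, d(EQTY,O)=14, d(EQTY,Z)=49/4
step 5: merge (CN,EQTY) at d=161/8, Q=-253/4; branch lengths CN→51/4, EQTY→59/8; new cluster CENQTY
  updated: d(CENQTY,O)=91/16, d(CENQTY,Z)=93/16
step 6: merge (CENQTY,O) at d=91/16, Q=-41/2; branch lengths CENQTY→5/4, O→71/16; new cluster CENOQTY
  updated: d(CENOQTY,Z)=73/16
step 7: merge (CENOQTY,Z) at d=73/16; branch lengths CENOQTY→73/32, Z→73/32; new cluster CENOQTYZ
final tree: ((((C:14/5,N:16/5):51/4,((E:53/3,Q:-8/3):281/24,(T:227/16,Y:-19/16):211/24):59/8):5/4,O:71/16):73/32,Z:73/32)
total length: 679/8

T,Y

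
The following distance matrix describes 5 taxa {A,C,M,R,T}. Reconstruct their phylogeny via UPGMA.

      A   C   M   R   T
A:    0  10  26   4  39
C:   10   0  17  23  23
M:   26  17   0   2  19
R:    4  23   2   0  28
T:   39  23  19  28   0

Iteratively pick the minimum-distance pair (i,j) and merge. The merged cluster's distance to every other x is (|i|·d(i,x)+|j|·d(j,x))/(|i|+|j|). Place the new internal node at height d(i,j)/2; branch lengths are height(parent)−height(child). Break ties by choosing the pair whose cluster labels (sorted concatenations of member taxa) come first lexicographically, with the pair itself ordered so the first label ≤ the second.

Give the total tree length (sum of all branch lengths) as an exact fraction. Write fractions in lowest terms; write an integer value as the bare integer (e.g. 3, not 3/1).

42

iteration 1: select M,R (d=2); attach at lengths (1, 1); label the merged cluster MR
  updated: d(A,MR)=15, d(C,MR)=20, d(MR,T)=47/2
iteration 2: select A,C (d=10); attach at lengths (5, 5); label the merged cluster AC
  updated: d(AC,MR)=35/2, d(AC,T)=31
iteration 3: select AC,MR (d=35/2); attach at lengths (15/4, 31/4); label the merged cluster ACMR
  updated: d(ACMR,T)=109/4
iteration 4: select ACMR,T (d=109/4); attach at lengths (39/8, 109/8); label the merged cluster ACMRT
final tree: (((A:5,C:5):15/4,(M:1,R:1):31/4):39/8,T:109/8)
total length: 42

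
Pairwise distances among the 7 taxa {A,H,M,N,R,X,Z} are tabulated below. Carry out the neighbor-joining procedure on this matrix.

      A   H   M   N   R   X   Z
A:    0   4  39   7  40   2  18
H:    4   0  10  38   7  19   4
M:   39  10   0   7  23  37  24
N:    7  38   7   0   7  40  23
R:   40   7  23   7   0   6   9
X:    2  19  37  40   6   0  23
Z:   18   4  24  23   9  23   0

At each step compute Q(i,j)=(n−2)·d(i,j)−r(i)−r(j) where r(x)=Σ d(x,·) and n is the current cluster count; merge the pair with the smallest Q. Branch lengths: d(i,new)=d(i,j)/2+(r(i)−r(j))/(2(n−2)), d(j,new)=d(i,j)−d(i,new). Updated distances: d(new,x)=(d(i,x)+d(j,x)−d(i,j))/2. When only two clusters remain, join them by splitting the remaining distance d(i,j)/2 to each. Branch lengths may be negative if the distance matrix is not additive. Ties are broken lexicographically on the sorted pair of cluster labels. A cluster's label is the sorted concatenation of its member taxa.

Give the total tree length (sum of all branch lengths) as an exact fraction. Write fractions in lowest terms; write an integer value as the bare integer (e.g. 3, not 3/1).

step 1: merge (A,X) at d=2, Q=-227; branch lengths A→-7/10, X→27/10; new cluster AX
  updated: d(AX,H)=21/2, d(AX,M)=37, d(AX,N)=45/2, d(AX,R)=22, d(AX,Z)=39/2
step 2: merge (M,N) at d=7, Q=-341/2; branch lengths M→63/16, N→49/16; new cluster MN
  updated: d(AX,MN)=105/4, d(H,MN)=41/2, d(MN,R)=23/2, d(MN,Z)=20
step 3: merge (MN,R) at d=23/2, Q=-373/4; branch lengths MN→253/24, R→23/24; new cluster MNR
  updated: d(AX,MNR)=147/8, d(H,MNR)=8, d(MNR,Z)=35/4
step 4: merge (AX,H) at d=21/2, Q=-399/8; branch lengths AX→375/32, H→-39/32; new cluster AHX
  updated: d(AHX,MNR)=127/16, d(AHX,Z)=13/2
step 5: merge (AHX,MNR) at d=127/16, Q=-371/16; branch lengths AHX→91/32, MNR→163/32; new cluster AHMNRX
  updated: d(AHMNRX,Z)=117/32
step 6: merge (AHMNRX,Z) at d=117/32; branch lengths AHMNRX→117/64, Z→117/64; new cluster AHMNRXZ
final tree: ((((A:-7/10,X:27/10):375/32,H:-39/32):91/32,((M:63/16,N:49/16):253/24,R:23/24):163/32):117/64,Z:117/64)
total length: 1363/32

1363/32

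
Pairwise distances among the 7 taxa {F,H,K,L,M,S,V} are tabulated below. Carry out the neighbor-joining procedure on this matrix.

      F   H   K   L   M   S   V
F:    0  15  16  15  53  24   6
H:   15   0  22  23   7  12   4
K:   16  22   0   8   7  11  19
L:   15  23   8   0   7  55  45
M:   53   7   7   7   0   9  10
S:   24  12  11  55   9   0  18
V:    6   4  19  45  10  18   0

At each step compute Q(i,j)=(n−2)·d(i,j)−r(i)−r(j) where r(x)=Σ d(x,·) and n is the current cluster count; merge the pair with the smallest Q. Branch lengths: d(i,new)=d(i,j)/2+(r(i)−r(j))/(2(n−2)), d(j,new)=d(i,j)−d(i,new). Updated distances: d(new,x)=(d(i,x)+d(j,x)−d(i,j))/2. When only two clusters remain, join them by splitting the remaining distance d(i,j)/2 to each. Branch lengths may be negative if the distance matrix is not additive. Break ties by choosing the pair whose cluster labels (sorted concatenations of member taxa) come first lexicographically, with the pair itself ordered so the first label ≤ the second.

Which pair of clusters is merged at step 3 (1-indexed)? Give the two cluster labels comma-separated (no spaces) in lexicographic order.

1. join L+M (d=7, Q=-211) ⇒ LM; edges |L|=19/2, |M|=-5/2
  updated: d(F,LM)=61/2, d(H,LM)=23/2, d(K,LM)=4, d(LM,S)=57/2, d(LM,V)=24
2. join K+LM (d=4, Q=-309/2) ⇒ KLM; edges |K|=-21/16, |LM|=85/16
  updated: d(F,KLM)=85/4, d(H,KLM)=59/4, d(KLM,S)=71/4, d(KLM,V)=39/2
3. join F+V (d=6, Q=-383/4) ⇒ FV; edges |F|=49/8, |V|=-1/8
  updated: d(FV,H)=13/2, d(FV,KLM)=139/8, d(FV,S)=18
4. join FV+H (d=13/2, Q=-497/8) ⇒ FHV; edges |FV|=173/32, |H|=35/32
  updated: d(FHV,KLM)=205/16, d(FHV,S)=47/4
5. join FHV+KLM (d=205/16, Q=-677/16) ⇒ FHKLMV; edges |FHV|=109/32, |KLM|=301/32
  updated: d(FHKLMV,S)=267/32
6. join FHKLMV+S (d=267/32) ⇒ FHKLMSV; edges |FHKLMV|=267/64, |S|=267/64
final tree: ((((F:49/8,V:-1/8):173/32,H:35/32):109/32,(K:-21/16,(L:19/2,M:-5/2):85/16):301/32):267/64,S:267/64)
total length: 1429/32

F,V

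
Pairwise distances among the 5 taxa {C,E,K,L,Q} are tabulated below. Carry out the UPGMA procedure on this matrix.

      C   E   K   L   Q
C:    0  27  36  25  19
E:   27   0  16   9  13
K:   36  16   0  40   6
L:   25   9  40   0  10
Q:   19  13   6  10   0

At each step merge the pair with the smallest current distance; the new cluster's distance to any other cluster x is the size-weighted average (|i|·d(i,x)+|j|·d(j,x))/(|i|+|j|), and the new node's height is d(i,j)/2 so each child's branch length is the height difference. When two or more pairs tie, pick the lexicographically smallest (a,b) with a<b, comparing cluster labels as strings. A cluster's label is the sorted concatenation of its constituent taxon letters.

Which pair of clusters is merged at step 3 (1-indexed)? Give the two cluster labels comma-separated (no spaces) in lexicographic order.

EL,KQ

step 1: merge (K,Q) at d=6; branch lengths K→3, Q→3; new cluster KQ
  updated: d(C,KQ)=55/2, d(E,KQ)=29/2, d(KQ,L)=25
step 2: merge (E,L) at d=9; branch lengths E→9/2, L→9/2; new cluster EL
  updated: d(C,EL)=26, d(EL,KQ)=79/4
step 3: merge (EL,KQ) at d=79/4; branch lengths EL→43/8, KQ→55/8; new cluster EKLQ
  updated: d(C,EKLQ)=107/4
step 4: merge (C,EKLQ) at d=107/4; branch lengths C→107/8, EKLQ→7/2; new cluster CEKLQ
final tree: (C:107/8,((E:9/2,L:9/2):43/8,(K:3,Q:3):55/8):7/2)
total length: 353/8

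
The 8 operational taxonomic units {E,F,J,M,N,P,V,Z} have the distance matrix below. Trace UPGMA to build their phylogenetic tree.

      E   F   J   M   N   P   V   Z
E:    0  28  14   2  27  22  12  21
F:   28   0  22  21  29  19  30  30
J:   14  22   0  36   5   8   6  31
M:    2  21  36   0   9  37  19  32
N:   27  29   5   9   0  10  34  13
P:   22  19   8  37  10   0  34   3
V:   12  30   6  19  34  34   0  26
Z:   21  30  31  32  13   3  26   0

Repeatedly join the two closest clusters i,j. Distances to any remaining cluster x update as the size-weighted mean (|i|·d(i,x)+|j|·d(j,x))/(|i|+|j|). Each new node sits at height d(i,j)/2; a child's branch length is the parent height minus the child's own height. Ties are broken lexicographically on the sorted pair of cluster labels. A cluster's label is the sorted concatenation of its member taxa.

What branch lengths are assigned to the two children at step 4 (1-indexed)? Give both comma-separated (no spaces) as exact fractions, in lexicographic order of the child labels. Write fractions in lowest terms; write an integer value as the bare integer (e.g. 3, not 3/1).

27/4,31/4

step 1: merge (E,M) at d=2; branch lengths E→1, M→1; new cluster EM
  updated: d(EM,F)=49/2, d(EM,J)=25, d(EM,N)=18, d(EM,P)=59/2, d(EM,V)=31/2, d(EM,Z)=53/2
step 2: merge (P,Z) at d=3; branch lengths P→3/2, Z→3/2; new cluster PZ
  updated: d(EM,PZ)=28, d(F,PZ)=49/2, d(J,PZ)=39/2, d(N,PZ)=23/2, d(PZ,V)=30
step 3: merge (J,N) at d=5; branch lengths J→5/2, N→5/2; new cluster JN
  updated: d(EM,JN)=43/2, d(F,JN)=51/2, d(JN,PZ)=31/2, d(JN,V)=20
step 4: merge (EM,V) at d=31/2; branch lengths EM→27/4, V→31/4; new cluster EMV
  updated: d(EMV,F)=79/3, d(EMV,JN)=21, d(EMV,PZ)=86/3
step 5: merge (JN,PZ) at d=31/2; branch lengths JN→21/4, PZ→25/4; new cluster JNPZ
  updated: d(EMV,JNPZ)=149/6, d(F,JNPZ)=25
step 6: merge (EMV,JNPZ) at d=149/6; branch lengths EMV→14/3, JNPZ→14/3; new cluster EJMNPVZ
  updated: d(EJMNPVZ,F)=179/7
step 7: merge (EJMNPVZ,F) at d=179/7; branch lengths EJMNPVZ→31/84, F→179/14; new cluster EFJMNPVZ
final tree: ((((E:1,M:1):27/4,V:31/4):14/3,((J:5/2,N:5/2):21/4,(P:3/2,Z:3/2):25/4):14/3):31/84,F:179/14)
total length: 4913/84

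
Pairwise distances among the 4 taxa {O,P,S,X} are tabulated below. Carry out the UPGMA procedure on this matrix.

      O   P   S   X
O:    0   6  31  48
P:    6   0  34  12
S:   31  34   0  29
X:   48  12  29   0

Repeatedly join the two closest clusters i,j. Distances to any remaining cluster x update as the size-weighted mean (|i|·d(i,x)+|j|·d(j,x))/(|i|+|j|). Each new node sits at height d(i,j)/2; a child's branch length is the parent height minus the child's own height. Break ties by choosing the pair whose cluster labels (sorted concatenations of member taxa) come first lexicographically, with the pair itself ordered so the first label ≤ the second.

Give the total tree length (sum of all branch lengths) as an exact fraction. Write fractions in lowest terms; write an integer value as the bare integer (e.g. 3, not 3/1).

195/4

iteration 1: select O,P (d=6); attach at lengths (3, 3); label the merged cluster OP
  updated: d(OP,S)=65/2, d(OP,X)=30
iteration 2: select S,X (d=29); attach at lengths (29/2, 29/2); label the merged cluster SX
  updated: d(OP,SX)=125/4
iteration 3: select OP,SX (d=125/4); attach at lengths (101/8, 9/8); label the merged cluster OPSX
final tree: ((O:3,P:3):101/8,(S:29/2,X:29/2):9/8)
total length: 195/4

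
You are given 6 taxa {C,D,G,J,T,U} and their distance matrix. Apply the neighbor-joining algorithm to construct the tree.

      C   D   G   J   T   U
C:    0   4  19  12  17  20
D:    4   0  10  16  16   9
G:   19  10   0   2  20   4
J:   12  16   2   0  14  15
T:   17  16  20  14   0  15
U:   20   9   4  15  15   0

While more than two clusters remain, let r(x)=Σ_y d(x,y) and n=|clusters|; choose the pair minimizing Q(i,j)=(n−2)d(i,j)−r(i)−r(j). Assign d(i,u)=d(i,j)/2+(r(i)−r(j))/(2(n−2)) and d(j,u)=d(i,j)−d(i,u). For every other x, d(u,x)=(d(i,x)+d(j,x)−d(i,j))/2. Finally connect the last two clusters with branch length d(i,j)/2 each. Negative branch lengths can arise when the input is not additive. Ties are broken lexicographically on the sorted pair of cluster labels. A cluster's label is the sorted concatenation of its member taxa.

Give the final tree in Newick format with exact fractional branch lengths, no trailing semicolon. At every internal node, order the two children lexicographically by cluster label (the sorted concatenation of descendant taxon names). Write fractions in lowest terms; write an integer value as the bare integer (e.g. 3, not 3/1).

((((C:33/8,D:-1/8):87/16,T:145/16):35/16,(G:1/4,J:7/4):67/16):69/32,U:69/32)

1. join C+D (d=4, Q=-111) ⇒ CD; edges |C|=33/8, |D|=-1/8
  updated: d(CD,G)=25/2, d(CD,J)=12, d(CD,T)=29/2, d(CD,U)=25/2
2. join G+J (d=2, Q=-151/2) ⇒ GJ; edges |G|=1/4, |J|=7/4
  updated: d(CD,GJ)=45/4, d(GJ,T)=16, d(GJ,U)=17/2
3. join CD+T (d=29/2, Q=-219/4) ⇒ CDT; edges |CD|=87/16, |T|=145/16
  updated: d(CDT,GJ)=51/8, d(CDT,U)=13/2
4. join CDT+GJ (d=51/8, Q=-171/8) ⇒ CDGJT; edges |CDT|=35/16, |GJ|=67/16
  updated: d(CDGJT,U)=69/16
5. join CDGJT+U (d=69/16) ⇒ CDGJTU; edges |CDGJT|=69/32, |U|=69/32
final tree: ((((C:33/8,D:-1/8):87/16,T:145/16):35/16,(G:1/4,J:7/4):67/16):69/32,U:69/32)
total length: 499/16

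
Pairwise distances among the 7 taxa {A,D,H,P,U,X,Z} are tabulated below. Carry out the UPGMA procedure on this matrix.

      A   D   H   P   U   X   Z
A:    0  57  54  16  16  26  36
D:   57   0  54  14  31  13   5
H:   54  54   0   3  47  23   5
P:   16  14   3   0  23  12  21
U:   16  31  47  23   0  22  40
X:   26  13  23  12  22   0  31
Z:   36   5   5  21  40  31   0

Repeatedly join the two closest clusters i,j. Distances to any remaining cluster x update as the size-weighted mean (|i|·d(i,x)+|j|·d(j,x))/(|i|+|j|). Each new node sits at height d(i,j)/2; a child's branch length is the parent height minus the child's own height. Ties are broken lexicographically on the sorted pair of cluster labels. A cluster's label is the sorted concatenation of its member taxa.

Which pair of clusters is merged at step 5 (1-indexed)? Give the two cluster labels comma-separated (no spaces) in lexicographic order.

iteration 1: select H,P (d=3); attach at lengths (3/2, 3/2); label the merged cluster HP
  updated: d(A,HP)=35, d(D,HP)=34, d(HP,U)=35, d(HP,X)=35/2, d(HP,Z)=13
iteration 2: select D,Z (d=5); attach at lengths (5/2, 5/2); label the merged cluster DZ
  updated: d(A,DZ)=93/2, d(DZ,HP)=47/2, d(DZ,U)=71/2, d(DZ,X)=22
iteration 3: select A,U (d=16); attach at lengths (8, 8); label the merged cluster AU
  updated: d(AU,DZ)=41, d(AU,HP)=35, d(AU,X)=24
iteration 4: select HP,X (d=35/2); attach at lengths (29/4, 35/4); label the merged cluster HPX
  updated: d(AU,HPX)=94/3, d(DZ,HPX)=23
iteration 5: select DZ,HPX (d=23); attach at lengths (9, 11/4); label the merged cluster DHPXZ
  updated: d(AU,DHPXZ)=176/5
iteration 6: select AU,DHPXZ (d=176/5); attach at lengths (48/5, 61/10); label the merged cluster ADHPUXZ
final tree: ((A:8,U:8):48/5,((D:5/2,Z:5/2):9,((H:3/2,P:3/2):29/4,X:35/4):11/4):61/10)
total length: 1349/20

DZ,HPX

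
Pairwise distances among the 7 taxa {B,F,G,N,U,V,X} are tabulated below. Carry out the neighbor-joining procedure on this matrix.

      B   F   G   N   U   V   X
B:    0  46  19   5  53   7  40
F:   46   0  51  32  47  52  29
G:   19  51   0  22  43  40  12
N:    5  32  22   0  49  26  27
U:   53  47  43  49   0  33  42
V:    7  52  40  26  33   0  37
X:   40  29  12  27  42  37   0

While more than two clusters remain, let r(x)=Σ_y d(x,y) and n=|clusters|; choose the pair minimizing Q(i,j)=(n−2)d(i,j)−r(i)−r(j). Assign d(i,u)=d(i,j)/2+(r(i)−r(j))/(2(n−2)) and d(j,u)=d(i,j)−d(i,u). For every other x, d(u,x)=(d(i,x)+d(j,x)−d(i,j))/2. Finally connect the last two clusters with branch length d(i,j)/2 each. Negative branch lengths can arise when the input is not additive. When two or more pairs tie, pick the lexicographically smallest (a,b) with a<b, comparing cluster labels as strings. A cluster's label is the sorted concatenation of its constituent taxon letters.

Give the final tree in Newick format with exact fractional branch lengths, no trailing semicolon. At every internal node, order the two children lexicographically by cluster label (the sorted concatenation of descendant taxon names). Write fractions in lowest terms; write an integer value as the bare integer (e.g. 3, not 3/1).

(((((B:1,V:6):8,N:4):63/8,(G:26/3,X:10/3):61/8):33/8,F:43/2):51/4,U:51/4)

step 1: merge (B,V) at d=7, Q=-330; branch lengths B→1, V→6; new cluster BV
  updated: d(BV,F)=91/2, d(BV,G)=26, d(BV,N)=12, d(BV,U)=79/2, d(BV,X)=35
step 2: merge (BV,N) at d=12, Q=-252; branch lengths BV→8, N→4; new cluster BNV
  updated: d(BNV,F)=131/4, d(BNV,G)=18, d(BNV,U)=153/4, d(BNV,X)=25
step 3: merge (G,X) at d=12, Q=-196; branch lengths G→26/3, X→10/3; new cluster GX
  updated: d(BNV,GX)=31/2, d(F,GX)=34, d(GX,U)=73/2
step 4: merge (BNV,GX) at d=31/2, Q=-283/2; branch lengths BNV→63/8, GX→61/8; new cluster BGNVX
  updated: d(BGNVX,F)=205/8, d(BGNVX,U)=237/8
step 5: merge (BGNVX,F) at d=205/8, Q=-409/4; branch lengths BGNVX→33/8, F→43/2; new cluster BFGNVX
  updated: d(BFGNVX,U)=51/2
step 6: merge (BFGNVX,U) at d=51/2; branch lengths BFGNVX→51/4, U→51/4; new cluster BFGNUVX
final tree: (((((B:1,V:6):8,N:4):63/8,(G:26/3,X:10/3):61/8):33/8,F:43/2):51/4,U:51/4)
total length: 781/8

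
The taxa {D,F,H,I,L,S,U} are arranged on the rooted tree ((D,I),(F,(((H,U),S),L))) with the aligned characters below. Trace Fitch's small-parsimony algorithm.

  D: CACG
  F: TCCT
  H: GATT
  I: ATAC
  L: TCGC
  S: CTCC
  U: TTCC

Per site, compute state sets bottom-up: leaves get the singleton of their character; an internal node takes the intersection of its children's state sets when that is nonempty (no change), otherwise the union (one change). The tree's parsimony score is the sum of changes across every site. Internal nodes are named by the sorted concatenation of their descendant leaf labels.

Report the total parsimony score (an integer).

14

site 0, node DI: D={C} ∪ I={A} → {A,C} (+1)
site 0, node HU: H={G} ∪ U={T} → {G,T} (+1)
site 0, node HSU: HU={G,T} ∪ S={C} → {C,G,T} (+1)
site 0, node HLSU: HSU={C,G,T} ∩ L={T} → {T} (+0)
site 0, node FHLSU: F={T} ∩ HLSU={T} → {T} (+0)
site 0, node DFHILSU: DI={A,C} ∪ FHLSU={T} → {A,C,T} (+1)
site 1, node DI: D={A} ∪ I={T} → {A,T} (+1)
site 1, node HU: H={A} ∪ U={T} → {A,T} (+1)
site 1, node HSU: HU={A,T} ∩ S={T} → {T} (+0)
site 1, node HLSU: HSU={T} ∪ L={C} → {C,T} (+1)
site 1, node FHLSU: F={C} ∩ HLSU={C,T} → {C} (+0)
site 1, node DFHILSU: DI={A,T} ∪ FHLSU={C} → {A,C,T} (+1)
site 2, node DI: D={C} ∪ I={A} → {A,C} (+1)
site 2, node HU: H={T} ∪ U={C} → {C,T} (+1)
site 2, node HSU: HU={C,T} ∩ S={C} → {C} (+0)
site 2, node HLSU: HSU={C} ∪ L={G} → {C,G} (+1)
site 2, node FHLSU: F={C} ∩ HLSU={C,G} → {C} (+0)
site 2, node DFHILSU: DI={A,C} ∩ FHLSU={C} → {C} (+0)
site 3, node DI: D={G} ∪ I={C} → {C,G} (+1)
site 3, node HU: H={T} ∪ U={C} → {C,T} (+1)
site 3, node HSU: HU={C,T} ∩ S={C} → {C} (+0)
site 3, node HLSU: HSU={C} ∩ L={C} → {C} (+0)
site 3, node FHLSU: F={T} ∪ HLSU={C} → {C,T} (+1)
site 3, node DFHILSU: DI={C,G} ∩ FHLSU={C,T} → {C} (+0)
per-site changes: [4, 4, 3, 3]; total = 14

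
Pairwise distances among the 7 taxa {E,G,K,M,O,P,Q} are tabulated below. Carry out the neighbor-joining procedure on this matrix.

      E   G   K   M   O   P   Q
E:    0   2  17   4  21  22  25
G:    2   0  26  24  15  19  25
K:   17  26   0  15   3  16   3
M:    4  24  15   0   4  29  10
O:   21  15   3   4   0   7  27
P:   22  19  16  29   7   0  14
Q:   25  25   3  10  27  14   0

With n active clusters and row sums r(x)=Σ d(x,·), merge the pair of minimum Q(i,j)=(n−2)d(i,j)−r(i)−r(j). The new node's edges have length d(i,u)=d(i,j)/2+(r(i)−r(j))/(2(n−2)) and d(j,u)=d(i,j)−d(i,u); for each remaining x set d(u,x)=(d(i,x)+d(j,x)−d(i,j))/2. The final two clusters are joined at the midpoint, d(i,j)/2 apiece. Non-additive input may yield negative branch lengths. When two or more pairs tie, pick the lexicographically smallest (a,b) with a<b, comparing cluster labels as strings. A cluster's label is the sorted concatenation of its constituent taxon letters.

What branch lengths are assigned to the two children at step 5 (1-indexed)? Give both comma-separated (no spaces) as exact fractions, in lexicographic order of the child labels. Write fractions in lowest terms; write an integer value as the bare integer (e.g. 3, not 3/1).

1. join E+G (d=2, Q=-192) ⇒ EG; edges |E|=-1, |G|=3
  updated: d(EG,K)=41/2, d(EG,M)=13, d(EG,O)=17, d(EG,P)=39/2, d(EG,Q)=24
2. join K+Q (d=3, Q=-247/2) ⇒ KQ; edges |K|=-17/16, |Q|=65/16
  updated: d(EG,KQ)=83/4, d(KQ,M)=11, d(KQ,O)=27/2, d(KQ,P)=27/2
3. join O+P (d=7, Q=-179/2) ⇒ OP; edges |O|=-13/12, |P|=97/12
  updated: d(EG,OP)=59/4, d(KQ,OP)=10, d(M,OP)=13
4. join EG+M (d=13, Q=-119/2) ⇒ EGM; edges |EG|=75/8, |M|=29/8
  updated: d(EGM,KQ)=75/8, d(EGM,OP)=59/8
5. join EGM+KQ (d=75/8, Q=-107/4) ⇒ EGKMQ; edges |EGM|=27/8, |KQ|=6
  updated: d(EGKMQ,OP)=4
6. join EGKMQ+OP (d=4) ⇒ EGKMOPQ; edges |EGKMQ|=2, |OP|=2
final tree: ((((E:-1,G:3):75/8,M:29/8):27/8,(K:-17/16,Q:65/16):6):2,(O:-13/12,P:97/12):2)
total length: 307/8

27/8,6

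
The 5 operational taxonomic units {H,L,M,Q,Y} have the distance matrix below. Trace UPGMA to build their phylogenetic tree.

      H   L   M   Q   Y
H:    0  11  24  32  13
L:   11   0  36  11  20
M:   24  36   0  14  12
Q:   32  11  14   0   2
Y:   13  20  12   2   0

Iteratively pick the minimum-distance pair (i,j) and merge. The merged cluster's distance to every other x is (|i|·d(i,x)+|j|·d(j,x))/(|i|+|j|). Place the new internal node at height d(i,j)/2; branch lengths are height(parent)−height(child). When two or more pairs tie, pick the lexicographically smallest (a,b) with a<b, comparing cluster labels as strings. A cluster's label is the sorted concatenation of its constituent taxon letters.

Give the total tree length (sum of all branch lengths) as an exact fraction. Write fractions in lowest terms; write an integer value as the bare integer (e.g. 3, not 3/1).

107/3

step 1: merge (Q,Y) at d=2; branch lengths Q→1, Y→1; new cluster QY
  updated: d(H,QY)=45/2, d(L,QY)=31/2, d(M,QY)=13
step 2: merge (H,L) at d=11; branch lengths H→11/2, L→11/2; new cluster HL
  updated: d(HL,M)=30, d(HL,QY)=19
step 3: merge (M,QY) at d=13; branch lengths M→13/2, QY→11/2; new cluster MQY
  updated: d(HL,MQY)=68/3
step 4: merge (HL,MQY) at d=68/3; branch lengths HL→35/6, MQY→29/6; new cluster HLMQY
final tree: ((H:11/2,L:11/2):35/6,(M:13/2,(Q:1,Y:1):11/2):29/6)
total length: 107/3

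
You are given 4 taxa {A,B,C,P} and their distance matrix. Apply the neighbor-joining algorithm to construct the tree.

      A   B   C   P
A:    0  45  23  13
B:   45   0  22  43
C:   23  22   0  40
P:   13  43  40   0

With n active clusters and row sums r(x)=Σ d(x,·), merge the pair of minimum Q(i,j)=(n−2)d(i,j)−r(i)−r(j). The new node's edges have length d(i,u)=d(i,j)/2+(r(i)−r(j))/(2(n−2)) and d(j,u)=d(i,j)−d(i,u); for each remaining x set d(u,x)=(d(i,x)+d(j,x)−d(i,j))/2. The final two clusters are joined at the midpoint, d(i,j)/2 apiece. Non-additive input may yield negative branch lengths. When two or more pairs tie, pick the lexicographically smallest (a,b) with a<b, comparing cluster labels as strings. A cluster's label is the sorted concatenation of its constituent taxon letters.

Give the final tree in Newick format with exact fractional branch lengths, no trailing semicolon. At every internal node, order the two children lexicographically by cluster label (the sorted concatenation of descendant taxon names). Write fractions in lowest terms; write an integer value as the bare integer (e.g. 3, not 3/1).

step 1: merge (A,P) at d=13, Q=-151; branch lengths A→11/4, P→41/4; new cluster AP
  updated: d(AP,B)=75/2, d(AP,C)=25
step 2: merge (AP,B) at d=75/2, Q=-169/2; branch lengths AP→81/4, B→69/4; new cluster ABP
  updated: d(ABP,C)=19/4
step 3: merge (ABP,C) at d=19/4; branch lengths ABP→19/8, C→19/8; new cluster ABCP
final tree: (((A:11/4,P:41/4):81/4,B:69/4):19/8,C:19/8)
total length: 221/4

(((A:11/4,P:41/4):81/4,B:69/4):19/8,C:19/8)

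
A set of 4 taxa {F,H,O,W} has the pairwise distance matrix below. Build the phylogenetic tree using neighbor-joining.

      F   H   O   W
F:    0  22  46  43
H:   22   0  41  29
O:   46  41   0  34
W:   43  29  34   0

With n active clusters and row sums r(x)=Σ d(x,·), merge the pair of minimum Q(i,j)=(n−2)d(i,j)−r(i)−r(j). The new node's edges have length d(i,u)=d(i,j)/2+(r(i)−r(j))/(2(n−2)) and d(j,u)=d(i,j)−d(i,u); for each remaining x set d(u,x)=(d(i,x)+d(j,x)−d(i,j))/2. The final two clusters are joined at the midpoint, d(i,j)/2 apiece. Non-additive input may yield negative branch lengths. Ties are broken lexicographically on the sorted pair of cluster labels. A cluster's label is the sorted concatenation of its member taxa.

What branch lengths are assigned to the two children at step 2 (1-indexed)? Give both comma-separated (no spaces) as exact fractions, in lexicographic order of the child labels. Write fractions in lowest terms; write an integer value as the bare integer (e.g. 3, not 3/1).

47/4,83/4

step 1: merge (F,H) at d=22, Q=-159; branch lengths F→63/4, H→25/4; new cluster FH
  updated: d(FH,O)=65/2, d(FH,W)=25
step 2: merge (FH,O) at d=65/2, Q=-183/2; branch lengths FH→47/4, O→83/4; new cluster FHO
  updated: d(FHO,W)=53/4
step 3: merge (FHO,W) at d=53/4; branch lengths FHO→53/8, W→53/8; new cluster FHOW
final tree: (((F:63/4,H:25/4):47/4,O:83/4):53/8,W:53/8)
total length: 271/4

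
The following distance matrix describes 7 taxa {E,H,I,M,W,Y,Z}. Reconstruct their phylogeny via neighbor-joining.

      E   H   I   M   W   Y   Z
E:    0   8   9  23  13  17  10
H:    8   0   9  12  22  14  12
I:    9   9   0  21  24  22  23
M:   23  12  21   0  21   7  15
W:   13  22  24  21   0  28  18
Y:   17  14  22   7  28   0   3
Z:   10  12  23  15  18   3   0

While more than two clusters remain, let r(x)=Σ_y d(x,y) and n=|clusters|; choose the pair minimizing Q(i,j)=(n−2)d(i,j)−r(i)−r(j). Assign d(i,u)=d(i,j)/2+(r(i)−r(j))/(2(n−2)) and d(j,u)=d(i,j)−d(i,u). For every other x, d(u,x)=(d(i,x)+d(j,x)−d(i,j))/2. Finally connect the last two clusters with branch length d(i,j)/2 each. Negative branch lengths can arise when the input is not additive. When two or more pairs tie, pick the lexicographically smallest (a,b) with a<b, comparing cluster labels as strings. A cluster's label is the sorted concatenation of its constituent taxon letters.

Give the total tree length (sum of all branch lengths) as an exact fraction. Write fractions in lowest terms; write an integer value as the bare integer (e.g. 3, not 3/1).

iteration 1: select Y,Z (d=3, Q=-157); attach at lengths (5/2, 1/2); label the merged cluster YZ
  updated: d(E,YZ)=12, d(H,YZ)=23/2, d(I,YZ)=21, d(M,YZ)=19/2, d(W,YZ)=43/2
iteration 2: select M,YZ (d=19/2, Q=-124); attach at lengths (49/8, 27/8); label the merged cluster MYZ
  updated: d(E,MYZ)=51/4, d(H,MYZ)=7, d(I,MYZ)=65/4, d(MYZ,W)=33/2
iteration 3: select E,W (d=13, Q=-317/4); attach at lengths (25/24, 287/24); label the merged cluster EW
  updated: d(EW,H)=17/2, d(EW,I)=10, d(EW,MYZ)=65/8
iteration 4: select EW,I (d=10, Q=-335/8); attach at lengths (91/32, 229/32); label the merged cluster EIW
  updated: d(EIW,H)=15/4, d(EIW,MYZ)=115/16
iteration 5: select EIW,H (d=15/4, Q=-287/16); attach at lengths (63/32, 57/32); label the merged cluster EHIW
  updated: d(EHIW,MYZ)=167/32
iteration 6: select EHIW,MYZ (d=167/32); attach at lengths (167/64, 167/64); label the merged cluster EHIMWYZ
final tree: ((((E:25/24,W:287/24):91/32,I:229/32):63/32,H:57/32):167/64,(M:49/8,(Y:5/2,Z:1/2):27/8):167/64)
total length: 1423/32

1423/32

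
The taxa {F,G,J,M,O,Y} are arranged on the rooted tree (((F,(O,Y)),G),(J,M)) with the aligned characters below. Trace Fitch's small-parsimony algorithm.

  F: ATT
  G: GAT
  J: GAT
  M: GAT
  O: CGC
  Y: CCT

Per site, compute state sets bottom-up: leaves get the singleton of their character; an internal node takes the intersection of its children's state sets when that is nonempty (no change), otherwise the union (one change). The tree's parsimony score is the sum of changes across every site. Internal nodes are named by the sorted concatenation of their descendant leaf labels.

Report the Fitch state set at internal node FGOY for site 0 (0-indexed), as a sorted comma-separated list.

A,C,G

[col 0] OY: children O:{C}, Y:{C} ∩→ {C}; cost 0
[col 0] FOY: children F:{A}, OY:{C} ∪→ {A,C}; cost 1
[col 0] FGOY: children FOY:{A,C}, G:{G} ∪→ {A,C,G}; cost 1
[col 0] JM: children J:{G}, M:{G} ∩→ {G}; cost 0
[col 0] FGJMOY: children FGOY:{A,C,G}, JM:{G} ∩→ {G}; cost 0
[col 1] OY: children O:{G}, Y:{C} ∪→ {C,G}; cost 1
[col 1] FOY: children F:{T}, OY:{C,G} ∪→ {C,G,T}; cost 1
[col 1] FGOY: children FOY:{C,G,T}, G:{A} ∪→ {A,C,G,T}; cost 1
[col 1] JM: children J:{A}, M:{A} ∩→ {A}; cost 0
[col 1] FGJMOY: children FGOY:{A,C,G,T}, JM:{A} ∩→ {A}; cost 0
[col 2] OY: children O:{C}, Y:{T} ∪→ {C,T}; cost 1
[col 2] FOY: children F:{T}, OY:{C,T} ∩→ {T}; cost 0
[col 2] FGOY: children FOY:{T}, G:{T} ∩→ {T}; cost 0
[col 2] JM: children J:{T}, M:{T} ∩→ {T}; cost 0
[col 2] FGJMOY: children FGOY:{T}, JM:{T} ∩→ {T}; cost 0
per-site changes: [2, 3, 1]; total = 6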